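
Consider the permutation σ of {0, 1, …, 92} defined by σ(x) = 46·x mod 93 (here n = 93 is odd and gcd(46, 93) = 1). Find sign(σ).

Orbit of 16 under x↦46x: [16, 85, 4, 91, 1, 46, 70]… (length divides ord_93(46)).
The orbit structure of x ↦ 46x mod 93: 12 orbits of sizes [10, 10, 10, 10, 10, 10, 10, 10, 10, 1, 1, 1].
93 − 12 = 81 transpositions; sign(π) = (−1)^81 = -1.
Via Zolotarev, sign(π_{46}) = (46|93) = -1.

-1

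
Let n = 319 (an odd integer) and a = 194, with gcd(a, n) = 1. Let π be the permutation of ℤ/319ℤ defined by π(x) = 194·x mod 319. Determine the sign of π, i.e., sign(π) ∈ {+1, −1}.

-1

Start at x=45: 45 → 117 → 49 → 255 → 25 → 65 → 169 → … (one orbit).
π_194 has 10 disjoint cycles with lengths [70, 70, 70, 70, 10, 7, 7, 7, 7, 1] on {0,…,318}.
10 cycles on 319: each ℓ→(−1)^(ℓ−1), product (−1)^309 = -1.
Via Zolotarev, sign(π_{194}) = (194|319) = -1.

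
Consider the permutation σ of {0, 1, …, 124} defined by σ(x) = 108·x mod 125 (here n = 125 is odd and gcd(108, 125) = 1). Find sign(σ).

Start at x=7: 7 → 6 → 23 → 109 → 22 → 1 → 108 → … (one orbit).
The orbit structure of x ↦ 108x mod 125: 4 orbits of sizes [100, 20, 4, 1].
4 cycles on 125: each ℓ→(−1)^(ℓ−1), product (−1)^121 = -1.
The Jacobi symbol (108|125) = -1 (Zolotarev) agrees.

-1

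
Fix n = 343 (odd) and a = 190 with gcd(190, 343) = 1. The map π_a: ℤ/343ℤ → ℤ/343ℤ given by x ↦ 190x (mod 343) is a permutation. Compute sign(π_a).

Trace 253: π^k(253) = [253, 50, 239, 134, 78, 71, 113] for k=0..6.
Cycle type of π: 49×6 + 7×6 + 1×7; total 19 cycles.
343 − 19 = 324 transpositions; sign(π) = (−1)^324 = +1.

+1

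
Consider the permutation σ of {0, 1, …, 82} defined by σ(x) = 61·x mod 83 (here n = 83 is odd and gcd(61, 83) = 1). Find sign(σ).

Orbit of 49 under x↦61x: [49, 1, 61, 69, 59, 30, 4]… (length divides ord_83(61)).
π_61 has 3 disjoint cycles with lengths [41, 41, 1] on {0,…,82}.
83 − 3 = 80 transpositions; sign(π) = (−1)^80 = +1.
Via Zolotarev, sign(π_{61}) = (61|83) = +1.

+1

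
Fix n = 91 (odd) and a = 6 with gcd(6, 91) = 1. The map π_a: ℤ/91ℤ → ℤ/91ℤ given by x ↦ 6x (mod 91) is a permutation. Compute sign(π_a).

Start at x=1: 1 → 6 → 36 → 34 → 22 → 41 → 64 → … (one orbit).
Decompose π into cycles: lengths [12, 12, 12, 12, 12, 12, 12, 2, 2, 2, 1] (11 cycles, including the fixed point 0).
sign(π) = (−1)^{n − #cycles} = (−1)^{91−11} = (−1)^80 = +1.
Check: (6/91) = +1 by Zolotarev.

+1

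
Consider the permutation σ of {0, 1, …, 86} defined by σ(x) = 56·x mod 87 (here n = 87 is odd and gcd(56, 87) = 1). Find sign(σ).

Orbit of 34 under x↦56x: [34, 77, 49, 47, 22, 14, 1]… (length divides ord_87(56)).
Cycle type of π: 28×3 + 2 + 1; total 5 cycles.
With 5 cycles on 87 points, sign = (−1)^{87−5} = +1.
(56|87)_J = +1 (Zolotarev's lemma cross-check).

+1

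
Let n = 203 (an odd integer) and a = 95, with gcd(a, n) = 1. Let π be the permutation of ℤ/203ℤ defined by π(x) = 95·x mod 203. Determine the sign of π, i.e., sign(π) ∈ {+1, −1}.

-1

Start at x=155: 155 → 109 → 2 → 190 → 186 → 9 → 43 → … (one orbit).
6 cycles of lengths [84, 84, 28, 3, 3, 1].
6 cycles on 203: each ℓ→(−1)^(ℓ−1), product (−1)^197 = -1.
(95|203)_J = -1 (Zolotarev's lemma cross-check).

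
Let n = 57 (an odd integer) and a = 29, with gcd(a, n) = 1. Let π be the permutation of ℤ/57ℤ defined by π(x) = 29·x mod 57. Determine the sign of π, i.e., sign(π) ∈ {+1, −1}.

+1

Orbit of 16 under x↦29x: [16, 8, 4, 2, 1, 29, 43]… (length divides ord_57(29)).
5 cycles of lengths [18, 18, 18, 2, 1].
With 5 cycles on 57 points, sign = (−1)^{57−5} = +1.
(29|57)_J = +1 (Zolotarev's lemma cross-check).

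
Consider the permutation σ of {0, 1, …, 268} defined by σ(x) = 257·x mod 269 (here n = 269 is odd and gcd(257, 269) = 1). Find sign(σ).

-1

Start at x=142: 142 → 179 → 4 → 221 → 38 → 82 → 92 → … (one orbit).
Cycle lengths of π_257 on ℤ/269ℤ: [268, 1]; 2 cycles in total.
269 − 2 = 267 transpositions; sign(π) = (−1)^267 = -1.
The Jacobi symbol (257|269) = -1 (Zolotarev) agrees.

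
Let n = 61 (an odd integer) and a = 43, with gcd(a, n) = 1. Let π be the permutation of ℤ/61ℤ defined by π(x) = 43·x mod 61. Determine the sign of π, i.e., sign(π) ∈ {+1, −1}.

-1

Orbit of 49 under x↦43x: [49, 33, 16, 17, 60, 18, 42]… (length divides ord_61(43)).
Decompose π into cycles: lengths [60, 1] (2 cycles, including the fixed point 0).
Σ(ℓ_i−1) = 61−2 = 59; sign = (−1)^59 = -1.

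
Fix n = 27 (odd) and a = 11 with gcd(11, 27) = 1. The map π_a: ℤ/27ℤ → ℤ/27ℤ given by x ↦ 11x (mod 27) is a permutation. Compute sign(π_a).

-1

Start at x=26: 26 → 16 → 14 → 19 → 20 → 4 → 17 → … (one orbit).
The orbit structure of x ↦ 11x mod 27: 4 orbits of sizes [18, 6, 2, 1].
With 4 cycles on 27 points, sign = (−1)^{27−4} = -1.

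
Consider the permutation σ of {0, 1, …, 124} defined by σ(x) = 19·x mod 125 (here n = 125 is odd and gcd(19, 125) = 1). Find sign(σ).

+1

Start at x=31: 31 → 89 → 66 → 4 → 76 → 69 → 61 → … (one orbit).
The orbit structure of x ↦ 19x mod 125: 7 orbits of sizes [50, 50, 10, 10, 2, 2, 1].
7 cycles on 125: each ℓ→(−1)^(ℓ−1), product (−1)^118 = +1.
Via Zolotarev, sign(π_{19}) = (19|125) = +1.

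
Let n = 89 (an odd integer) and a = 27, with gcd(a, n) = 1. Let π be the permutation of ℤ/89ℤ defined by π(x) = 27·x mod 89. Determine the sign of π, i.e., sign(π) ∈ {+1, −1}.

Orbit of 44 under x↦27x: [44, 31, 36, 82, 78, 59, 80]… (length divides ord_89(27)).
The orbit structure of x ↦ 27x mod 89: 2 orbits of sizes [88, 1].
sign(π) = (−1)^{n − #cycles} = (−1)^{89−2} = (−1)^87 = -1.
Zolotarev: (27|89) = -1, matching the cycle-count sign.

-1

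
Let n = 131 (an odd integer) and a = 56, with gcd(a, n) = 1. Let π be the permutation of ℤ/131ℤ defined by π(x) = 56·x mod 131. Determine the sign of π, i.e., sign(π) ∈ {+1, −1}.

-1

Trace 110: π^k(110) = [110, 3, 37, 107, 97, 61, 10] for k=0..6.
Decompose π into cycles: lengths [130, 1] (2 cycles, including the fixed point 0).
With 2 cycles on 131 points, sign = (−1)^{131−2} = -1.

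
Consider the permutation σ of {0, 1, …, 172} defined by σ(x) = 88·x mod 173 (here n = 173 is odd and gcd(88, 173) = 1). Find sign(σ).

+1

Trace 90: π^k(90) = [90, 135, 116, 1, 88, 132, 25] for k=0..6.
Decompose π into cycles: lengths [86, 86, 1] (3 cycles, including the fixed point 0).
173 − 3 = 170 transpositions; sign(π) = (−1)^170 = +1.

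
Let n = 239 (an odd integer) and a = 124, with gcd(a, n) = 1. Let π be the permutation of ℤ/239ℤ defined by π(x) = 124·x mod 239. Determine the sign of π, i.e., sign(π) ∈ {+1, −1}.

Trace 110: π^k(110) = [110, 17, 196, 165, 145, 55, 128] for k=0..6.
π_124 has 3 disjoint cycles with lengths [119, 119, 1] on {0,…,238}.
n − c = 239 − 3 = 236; sign = (−1)^236 = +1.
(124|239)_J = +1 (Zolotarev's lemma cross-check).

+1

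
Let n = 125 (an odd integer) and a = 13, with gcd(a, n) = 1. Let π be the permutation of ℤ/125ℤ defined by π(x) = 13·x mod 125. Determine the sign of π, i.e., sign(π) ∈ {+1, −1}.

-1

Start at x=82: 82 → 66 → 108 → 29 → 2 → 26 → 88 → … (one orbit).
Cycle lengths of π_13 on ℤ/125ℤ: [100, 20, 4, 1]; 4 cycles in total.
sign(π) = (−1)^{n − #cycles} = (−1)^{125−4} = (−1)^121 = -1.
(13|125)_J = -1 (Zolotarev's lemma cross-check).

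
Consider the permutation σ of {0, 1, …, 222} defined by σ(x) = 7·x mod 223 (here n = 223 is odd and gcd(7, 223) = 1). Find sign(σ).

+1

Trace 2: π^k(2) = [2, 14, 98, 17, 119, 164, 33] for k=0..6.
7 cycles of lengths [37, 37, 37, 37, 37, 37, 1].
223 − 7 = 216 transpositions; sign(π) = (−1)^216 = +1.
(7|223)_J = +1 (Zolotarev's lemma cross-check).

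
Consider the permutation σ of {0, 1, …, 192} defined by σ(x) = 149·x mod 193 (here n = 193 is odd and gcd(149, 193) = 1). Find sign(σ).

Orbit of 162 under x↦149x: [162, 13, 7, 78, 42, 82, 59]… (length divides ord_193(149)).
Cycle type of π: 192 + 1; total 2 cycles.
Σ(ℓ_i−1) = 193−2 = 191; sign = (−1)^191 = -1.
(149|193)_J = -1 (Zolotarev's lemma cross-check).

-1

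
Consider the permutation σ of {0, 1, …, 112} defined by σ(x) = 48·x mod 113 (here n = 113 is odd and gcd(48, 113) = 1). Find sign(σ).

Start at x=65: 65 → 69 → 35 → 98 → 71 → 18 → 73 → … (one orbit).
The orbit structure of x ↦ 48x mod 113: 8 orbits of sizes [16, 16, 16, 16, 16, 16, 16, 1].
Σ(ℓ_i−1) = 113−8 = 105; sign = (−1)^105 = -1.

-1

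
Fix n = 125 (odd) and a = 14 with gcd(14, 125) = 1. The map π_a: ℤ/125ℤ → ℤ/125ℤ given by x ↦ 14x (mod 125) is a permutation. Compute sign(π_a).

+1

Trace 11: π^k(11) = [11, 29, 31, 59, 76, 64, 21] for k=0..6.
7 cycles of lengths [50, 50, 10, 10, 2, 2, 1].
n − c = 125 − 7 = 118; sign = (−1)^118 = +1.
Zolotarev: (14|125) = +1, matching the cycle-count sign.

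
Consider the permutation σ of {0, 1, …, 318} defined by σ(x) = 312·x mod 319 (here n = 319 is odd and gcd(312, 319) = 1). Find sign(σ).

Start at x=92: 92 → 313 → 42 → 25 → 144 → 268 → 38 → … (one orbit).
9 cycles of lengths [70, 70, 70, 70, 14, 14, 5, 5, 1].
9 cycles on 319: each ℓ→(−1)^(ℓ−1), product (−1)^310 = +1.

+1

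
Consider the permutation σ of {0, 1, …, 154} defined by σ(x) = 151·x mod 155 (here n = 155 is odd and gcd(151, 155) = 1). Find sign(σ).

-1

Start at x=61: 61 → 66 → 46 → 126 → 116 → 1 → 151 → … (one orbit).
Decompose π into cycles: lengths [10, 10, 10, 10, 10, 10, 10, 10, 10, 10, 10, 10, 10, 10, 10, 1, 1, 1, 1, 1] (20 cycles, including the fixed point 0).
20 cycles on 155: each ℓ→(−1)^(ℓ−1), product (−1)^135 = -1.
Check: (151/155) = -1 by Zolotarev.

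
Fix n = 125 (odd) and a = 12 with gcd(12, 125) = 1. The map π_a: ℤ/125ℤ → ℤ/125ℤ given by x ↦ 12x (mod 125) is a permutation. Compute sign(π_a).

-1

Orbit of 77 under x↦12x: [77, 49, 88, 56, 47, 64, 18]… (length divides ord_125(12)).
Decompose π into cycles: lengths [100, 20, 4, 1] (4 cycles, including the fixed point 0).
n − c = 125 − 4 = 121; sign = (−1)^121 = -1.
(12|125)_J = -1 (Zolotarev's lemma cross-check).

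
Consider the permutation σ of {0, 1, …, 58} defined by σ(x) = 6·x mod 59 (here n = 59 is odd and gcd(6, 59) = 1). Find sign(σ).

-1

Trace 10: π^k(10) = [10, 1, 6, 36, 39, 57, 47] for k=0..6.
Cycle lengths of π_6 on ℤ/59ℤ: [58, 1]; 2 cycles in total.
With 2 cycles on 59 points, sign = (−1)^{59−2} = -1.
Check: (6/59) = -1 by Zolotarev.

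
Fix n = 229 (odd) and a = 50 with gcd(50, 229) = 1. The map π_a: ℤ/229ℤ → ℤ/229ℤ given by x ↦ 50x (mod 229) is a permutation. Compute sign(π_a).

-1

Orbit of 184 under x↦50x: [184, 40, 168, 156, 14, 13, 192]… (length divides ord_229(50)).
Cycle type of π: 228 + 1; total 2 cycles.
sign(π) = (−1)^{n − #cycles} = (−1)^{229−2} = (−1)^227 = -1.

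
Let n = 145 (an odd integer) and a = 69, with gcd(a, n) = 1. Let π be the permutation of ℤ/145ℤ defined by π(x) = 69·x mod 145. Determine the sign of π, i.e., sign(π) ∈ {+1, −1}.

-1

Trace 84: π^k(84) = [84, 141, 14, 96, 99, 16, 89] for k=0..6.
The orbit structure of x ↦ 69x mod 145: 8 orbits of sizes [28, 28, 28, 28, 28, 2, 2, 1].
sign(π) = (−1)^{n − #cycles} = (−1)^{145−8} = (−1)^137 = -1.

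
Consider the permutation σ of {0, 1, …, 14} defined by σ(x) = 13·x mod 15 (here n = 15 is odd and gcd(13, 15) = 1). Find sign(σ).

-1

Start at x=7: 7 → 1 → 13 → 4 → 7 (one orbit).
Decompose π into cycles: lengths [4, 4, 4, 1, 1, 1] (6 cycles, including the fixed point 0).
sign(π) = (−1)^{n − #cycles} = (−1)^{15−6} = (−1)^9 = -1.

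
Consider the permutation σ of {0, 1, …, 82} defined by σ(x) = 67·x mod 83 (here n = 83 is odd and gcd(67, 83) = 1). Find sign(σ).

-1

Start at x=47: 47 → 78 → 80 → 48 → 62 → 4 → 19 → … (one orbit).
Decompose π into cycles: lengths [82, 1] (2 cycles, including the fixed point 0).
n − c = 83 − 2 = 81; sign = (−1)^81 = -1.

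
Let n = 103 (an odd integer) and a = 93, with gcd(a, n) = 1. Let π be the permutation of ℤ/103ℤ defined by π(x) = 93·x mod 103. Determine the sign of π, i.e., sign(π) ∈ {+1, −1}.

Trace 9: π^k(9) = [9, 13, 76, 64, 81, 14, 66] for k=0..6.
The orbit structure of x ↦ 93x mod 103: 7 orbits of sizes [17, 17, 17, 17, 17, 17, 1].
n − c = 103 − 7 = 96; sign = (−1)^96 = +1.

+1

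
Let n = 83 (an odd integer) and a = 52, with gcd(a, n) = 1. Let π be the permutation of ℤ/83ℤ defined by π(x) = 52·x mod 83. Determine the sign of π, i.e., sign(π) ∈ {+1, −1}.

-1

Orbit of 3 under x↦52x: [3, 73, 61, 18, 23, 34, 25]… (length divides ord_83(52)).
π_52 has 2 disjoint cycles with lengths [82, 1] on {0,…,82}.
2 cycles on 83: each ℓ→(−1)^(ℓ−1), product (−1)^81 = -1.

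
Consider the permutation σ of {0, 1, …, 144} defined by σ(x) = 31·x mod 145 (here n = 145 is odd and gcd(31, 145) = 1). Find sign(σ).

-1

Orbit of 6 under x↦31x: [6, 41, 111, 106, 96, 76, 36]… (length divides ord_145(31)).
π_31 has 10 disjoint cycles with lengths [28, 28, 28, 28, 28, 1, 1, 1, 1, 1] on {0,…,144}.
10 cycles on 145: each ℓ→(−1)^(ℓ−1), product (−1)^135 = -1.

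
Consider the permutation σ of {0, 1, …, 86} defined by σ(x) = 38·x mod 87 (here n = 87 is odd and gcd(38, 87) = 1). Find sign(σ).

Start at x=71: 71 → 1 → 38 → 52 → 62 → 7 → 5 → … (one orbit).
8 cycles of lengths [14, 14, 14, 14, 14, 14, 2, 1].
8 cycles on 87: each ℓ→(−1)^(ℓ−1), product (−1)^79 = -1.
Zolotarev: (38|87) = -1, matching the cycle-count sign.

-1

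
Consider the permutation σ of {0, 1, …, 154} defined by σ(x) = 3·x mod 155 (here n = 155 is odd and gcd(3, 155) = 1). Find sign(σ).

+1

Orbit of 51 under x↦3x: [51, 153, 149, 137, 101, 148, 134]… (length divides ord_155(3)).
The orbit structure of x ↦ 3x mod 155: 5 orbits of sizes [60, 60, 30, 4, 1].
Σ(ℓ_i−1) = 155−5 = 150; sign = (−1)^150 = +1.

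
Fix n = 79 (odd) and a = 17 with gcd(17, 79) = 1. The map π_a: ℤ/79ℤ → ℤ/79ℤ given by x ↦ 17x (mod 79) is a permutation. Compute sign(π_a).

-1

Start at x=65: 65 → 78 → 62 → 27 → 64 → 61 → 10 → … (one orbit).
The orbit structure of x ↦ 17x mod 79: 4 orbits of sizes [26, 26, 26, 1].
Σ(ℓ_i−1) = 79−4 = 75; sign = (−1)^75 = -1.
Via Zolotarev, sign(π_{17}) = (17|79) = -1.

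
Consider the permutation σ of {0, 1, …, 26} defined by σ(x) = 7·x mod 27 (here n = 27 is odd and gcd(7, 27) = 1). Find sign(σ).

Orbit of 22 under x↦7x: [22, 19, 25, 13, 10, 16, 4]… (length divides ord_27(7)).
The orbit structure of x ↦ 7x mod 27: 7 orbits of sizes [9, 9, 3, 3, 1, 1, 1].
27 − 7 = 20 transpositions; sign(π) = (−1)^20 = +1.
Check: (7/27) = +1 by Zolotarev.

+1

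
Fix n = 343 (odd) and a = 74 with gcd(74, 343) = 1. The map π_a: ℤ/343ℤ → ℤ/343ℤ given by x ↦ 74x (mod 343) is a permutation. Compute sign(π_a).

Trace 221: π^k(221) = [221, 233, 92, 291, 268, 281, 214] for k=0..6.
The orbit structure of x ↦ 74x mod 343: 7 orbits of sizes [147, 147, 21, 21, 3, 3, 1].
7 cycles on 343: each ℓ→(−1)^(ℓ−1), product (−1)^336 = +1.
The Jacobi symbol (74|343) = +1 (Zolotarev) agrees.

+1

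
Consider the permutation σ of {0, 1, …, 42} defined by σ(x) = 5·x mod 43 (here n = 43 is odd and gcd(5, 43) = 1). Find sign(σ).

-1

Start at x=32: 32 → 31 → 26 → 1 → 5 → 25 → 39 → … (one orbit).
The orbit structure of x ↦ 5x mod 43: 2 orbits of sizes [42, 1].
Σ(ℓ_i−1) = 43−2 = 41; sign = (−1)^41 = -1.
Check: (5/43) = -1 by Zolotarev.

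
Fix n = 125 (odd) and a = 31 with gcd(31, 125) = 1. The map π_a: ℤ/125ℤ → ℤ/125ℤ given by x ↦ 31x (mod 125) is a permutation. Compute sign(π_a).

+1

Trace 51: π^k(51) = [51, 81, 11, 91, 71, 76, 106] for k=0..6.
Cycle lengths of π_31 on ℤ/125ℤ: [25, 25, 25, 25, 5, 5, 5, 5, 1, 1, 1, 1, 1]; 13 cycles in total.
sign(π) = (−1)^{n − #cycles} = (−1)^{125−13} = (−1)^112 = +1.
The Jacobi symbol (31|125) = +1 (Zolotarev) agrees.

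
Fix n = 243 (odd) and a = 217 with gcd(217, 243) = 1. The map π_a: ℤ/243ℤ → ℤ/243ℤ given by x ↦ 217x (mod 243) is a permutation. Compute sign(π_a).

+1

Trace 1: π^k(1) = [1, 217, 190, 163, 136, 109, 82] for k=0..6.
Cycle type of π: 9×18 + 3×18 + 1×27; total 63 cycles.
63 cycles on 243: each ℓ→(−1)^(ℓ−1), product (−1)^180 = +1.
Zolotarev: (217|243) = +1, matching the cycle-count sign.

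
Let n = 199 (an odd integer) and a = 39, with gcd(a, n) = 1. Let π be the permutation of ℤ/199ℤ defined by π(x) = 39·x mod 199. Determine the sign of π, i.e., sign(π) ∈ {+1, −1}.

-1

Start at x=74: 74 → 100 → 119 → 64 → 108 → 33 → 93 → … (one orbit).
2 cycles of lengths [198, 1].
sign(π) = (−1)^{n − #cycles} = (−1)^{199−2} = (−1)^197 = -1.
The Jacobi symbol (39|199) = -1 (Zolotarev) agrees.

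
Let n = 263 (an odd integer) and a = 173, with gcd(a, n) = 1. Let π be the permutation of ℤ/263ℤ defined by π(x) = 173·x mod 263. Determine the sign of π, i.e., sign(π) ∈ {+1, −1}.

+1

Trace 181: π^k(181) = [181, 16, 138, 204, 50, 234, 243] for k=0..6.
The orbit structure of x ↦ 173x mod 263: 3 orbits of sizes [131, 131, 1].
3 cycles on 263: each ℓ→(−1)^(ℓ−1), product (−1)^260 = +1.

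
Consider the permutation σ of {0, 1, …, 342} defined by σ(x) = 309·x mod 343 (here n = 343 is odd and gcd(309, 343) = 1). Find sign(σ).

Start at x=64: 64 → 225 → 239 → 106 → 169 → 85 → 197 → … (one orbit).
Cycle type of π: 49×6 + 7×6 + 1×7; total 19 cycles.
Σ(ℓ_i−1) = 343−19 = 324; sign = (−1)^324 = +1.
(309|343)_J = +1 (Zolotarev's lemma cross-check).

+1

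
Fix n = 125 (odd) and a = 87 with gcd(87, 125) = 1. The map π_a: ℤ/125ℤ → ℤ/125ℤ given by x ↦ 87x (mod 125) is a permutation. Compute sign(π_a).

-1

Orbit of 123 under x↦87x: [123, 76, 112, 119, 103, 86, 107]… (length divides ord_125(87)).
Cycle type of π: 100 + 20 + 4 + 1; total 4 cycles.
sign(π) = (−1)^{n − #cycles} = (−1)^{125−4} = (−1)^121 = -1.
Zolotarev: (87|125) = -1, matching the cycle-count sign.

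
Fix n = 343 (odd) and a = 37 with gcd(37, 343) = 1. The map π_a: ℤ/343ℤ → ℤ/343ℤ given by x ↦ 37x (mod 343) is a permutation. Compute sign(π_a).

+1

Trace 240: π^k(240) = [240, 305, 309, 114, 102, 1, 37] for k=0..6.
7 cycles of lengths [147, 147, 21, 21, 3, 3, 1].
With 7 cycles on 343 points, sign = (−1)^{343−7} = +1.
(37|343)_J = +1 (Zolotarev's lemma cross-check).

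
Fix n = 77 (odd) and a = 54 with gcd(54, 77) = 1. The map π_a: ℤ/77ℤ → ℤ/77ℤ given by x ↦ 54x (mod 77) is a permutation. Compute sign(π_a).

Orbit of 76 under x↦54x: [76, 23, 10, 1, 54, 67]… (length divides ord_77(54)).
17 cycles of lengths [6, 6, 6, 6, 6, 6, 6, 6, 6, 6, 6, 2, 2, 2, 2, 2, 1].
n − c = 77 − 17 = 60; sign = (−1)^60 = +1.
(54|77)_J = +1 (Zolotarev's lemma cross-check).

+1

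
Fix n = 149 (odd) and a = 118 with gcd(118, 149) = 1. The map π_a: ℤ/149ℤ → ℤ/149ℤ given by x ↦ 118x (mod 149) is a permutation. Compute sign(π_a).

+1

Trace 9: π^k(9) = [9, 19, 7, 81, 22, 63, 133] for k=0..6.
Decompose π into cycles: lengths [74, 74, 1] (3 cycles, including the fixed point 0).
With 3 cycles on 149 points, sign = (−1)^{149−3} = +1.
(118|149)_J = +1 (Zolotarev's lemma cross-check).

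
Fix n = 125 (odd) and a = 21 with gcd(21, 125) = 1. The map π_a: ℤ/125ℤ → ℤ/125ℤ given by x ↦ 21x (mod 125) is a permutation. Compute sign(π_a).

+1

Trace 41: π^k(41) = [41, 111, 81, 76, 96, 16, 86] for k=0..6.
π_21 has 13 disjoint cycles with lengths [25, 25, 25, 25, 5, 5, 5, 5, 1, 1, 1, 1, 1] on {0,…,124}.
n − c = 125 − 13 = 112; sign = (−1)^112 = +1.
(21|125)_J = +1 (Zolotarev's lemma cross-check).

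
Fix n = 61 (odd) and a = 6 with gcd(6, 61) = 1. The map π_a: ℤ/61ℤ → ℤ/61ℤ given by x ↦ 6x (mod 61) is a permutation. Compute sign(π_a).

-1

Trace 37: π^k(37) = [37, 39, 51, 1, 6, 36, 33] for k=0..6.
Decompose π into cycles: lengths [60, 1] (2 cycles, including the fixed point 0).
n − c = 61 − 2 = 59; sign = (−1)^59 = -1.
Via Zolotarev, sign(π_{6}) = (6|61) = -1.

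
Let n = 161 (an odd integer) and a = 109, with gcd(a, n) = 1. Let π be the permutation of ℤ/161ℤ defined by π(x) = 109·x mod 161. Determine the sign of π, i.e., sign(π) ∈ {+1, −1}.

Orbit of 123 under x↦109x: [123, 44, 127, 158, 156, 99, 4]… (length divides ord_161(109)).
6 cycles of lengths [66, 66, 22, 3, 3, 1].
Σ(ℓ_i−1) = 161−6 = 155; sign = (−1)^155 = -1.

-1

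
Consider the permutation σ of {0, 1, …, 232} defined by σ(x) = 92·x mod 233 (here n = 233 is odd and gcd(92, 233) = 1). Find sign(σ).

+1

Trace 4: π^k(4) = [4, 135, 71, 8, 37, 142, 16] for k=0..6.
π_92 has 9 disjoint cycles with lengths [29, 29, 29, 29, 29, 29, 29, 29, 1] on {0,…,232}.
Σ(ℓ_i−1) = 233−9 = 224; sign = (−1)^224 = +1.
The Jacobi symbol (92|233) = +1 (Zolotarev) agrees.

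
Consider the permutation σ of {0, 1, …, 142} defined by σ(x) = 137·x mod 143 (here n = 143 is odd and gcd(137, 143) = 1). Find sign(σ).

Trace 102: π^k(102) = [102, 103, 97, 133, 60, 69, 15] for k=0..6.
The orbit structure of x ↦ 137x mod 143: 6 orbits of sizes [60, 60, 12, 5, 5, 1].
143 − 6 = 137 transpositions; sign(π) = (−1)^137 = -1.

-1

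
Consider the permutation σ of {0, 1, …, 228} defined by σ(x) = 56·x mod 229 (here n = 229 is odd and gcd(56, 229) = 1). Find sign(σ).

+1

Trace 135: π^k(135) = [135, 3, 168, 19, 148, 44, 174] for k=0..6.
π_56 has 3 disjoint cycles with lengths [114, 114, 1] on {0,…,228}.
n − c = 229 − 3 = 226; sign = (−1)^226 = +1.
The Jacobi symbol (56|229) = +1 (Zolotarev) agrees.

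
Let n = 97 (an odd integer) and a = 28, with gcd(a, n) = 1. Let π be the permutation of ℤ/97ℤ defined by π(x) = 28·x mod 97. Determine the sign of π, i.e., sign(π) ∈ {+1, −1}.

-1

Orbit of 34 under x↦28x: [34, 79, 78, 50, 42, 12, 45]… (length divides ord_97(28)).
The orbit structure of x ↦ 28x mod 97: 4 orbits of sizes [32, 32, 32, 1].
n − c = 97 − 4 = 93; sign = (−1)^93 = -1.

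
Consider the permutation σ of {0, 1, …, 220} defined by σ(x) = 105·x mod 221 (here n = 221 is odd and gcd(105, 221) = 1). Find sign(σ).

-1

Trace 118: π^k(118) = [118, 14, 144, 92, 157, 131, 53] for k=0..6.
Cycle lengths of π_105 on ℤ/221ℤ: [16, 16, 16, 16, 16, 16, 16, 16, 16, 16, 16, 16, 16, 1, 1, 1, 1, 1, 1, 1, 1, 1, 1, 1, 1, 1]; 26 cycles in total.
With 26 cycles on 221 points, sign = (−1)^{221−26} = -1.
The Jacobi symbol (105|221) = -1 (Zolotarev) agrees.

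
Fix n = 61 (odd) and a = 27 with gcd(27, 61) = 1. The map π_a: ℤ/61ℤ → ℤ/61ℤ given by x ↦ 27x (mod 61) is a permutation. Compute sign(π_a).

Orbit of 34 under x↦27x: [34, 3, 20, 52, 1, 27, 58]… (length divides ord_61(27)).
The orbit structure of x ↦ 27x mod 61: 7 orbits of sizes [10, 10, 10, 10, 10, 10, 1].
sign(π) = (−1)^{n − #cycles} = (−1)^{61−7} = (−1)^54 = +1.
Check: (27/61) = +1 by Zolotarev.

+1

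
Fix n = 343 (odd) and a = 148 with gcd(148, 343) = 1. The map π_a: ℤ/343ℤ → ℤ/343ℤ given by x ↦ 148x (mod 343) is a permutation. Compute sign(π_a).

Trace 1: π^k(1) = [1, 148, 295, 99, 246, 50, 197] for k=0..6.
The orbit structure of x ↦ 148x mod 343: 91 orbits of sizes [7, 7, 7, 7, 7, 7, 7, 7, 7, 7, 7, 7, 7, 7, 7, 7, 7, 7, 7, 7, 7, 7, 7, 7, 7, 7, 7, 7, 7, 7, 7, 7, 7, 7, 7, 7, 7, 7, 7, 7, 7, 7, 1, 1, 1, 1, 1, 1, 1, 1, 1, 1, 1, 1, 1, 1, 1, 1, 1, 1, 1, 1, 1, 1, 1, 1, 1, 1, 1, 1, 1, 1, 1, 1, 1, 1, 1, 1, 1, 1, 1, 1, 1, 1, 1, 1, 1, 1, 1, 1, 1].
343 − 91 = 252 transpositions; sign(π) = (−1)^252 = +1.

+1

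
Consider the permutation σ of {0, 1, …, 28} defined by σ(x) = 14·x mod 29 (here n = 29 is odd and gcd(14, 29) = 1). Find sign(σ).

-1

Trace 17: π^k(17) = [17, 6, 26, 16, 21, 4, 27] for k=0..6.
Cycle type of π: 28 + 1; total 2 cycles.
2 cycles on 29: each ℓ→(−1)^(ℓ−1), product (−1)^27 = -1.
The Jacobi symbol (14|29) = -1 (Zolotarev) agrees.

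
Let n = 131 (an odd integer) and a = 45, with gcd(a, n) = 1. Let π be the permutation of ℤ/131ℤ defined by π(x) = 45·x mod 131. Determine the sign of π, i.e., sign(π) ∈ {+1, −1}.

Trace 60: π^k(60) = [60, 80, 63, 84, 112, 62, 39] for k=0..6.
The orbit structure of x ↦ 45x mod 131: 11 orbits of sizes [13, 13, 13, 13, 13, 13, 13, 13, 13, 13, 1].
131 − 11 = 120 transpositions; sign(π) = (−1)^120 = +1.
The Jacobi symbol (45|131) = +1 (Zolotarev) agrees.

+1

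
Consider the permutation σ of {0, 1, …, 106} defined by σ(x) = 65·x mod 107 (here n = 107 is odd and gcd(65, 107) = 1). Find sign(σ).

-1

Orbit of 27 under x↦65x: [27, 43, 13, 96, 34, 70, 56]… (length divides ord_107(65)).
Cycle type of π: 106 + 1; total 2 cycles.
sign(π) = (−1)^{n − #cycles} = (−1)^{107−2} = (−1)^105 = -1.
Zolotarev: (65|107) = -1, matching the cycle-count sign.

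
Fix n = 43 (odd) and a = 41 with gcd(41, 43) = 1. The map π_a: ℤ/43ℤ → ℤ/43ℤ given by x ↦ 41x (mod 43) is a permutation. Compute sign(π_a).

+1

Start at x=21: 21 → 1 → 41 → 4 → 35 → 16 → 11 → 21 (one orbit).
The orbit structure of x ↦ 41x mod 43: 7 orbits of sizes [7, 7, 7, 7, 7, 7, 1].
7 cycles on 43: each ℓ→(−1)^(ℓ−1), product (−1)^36 = +1.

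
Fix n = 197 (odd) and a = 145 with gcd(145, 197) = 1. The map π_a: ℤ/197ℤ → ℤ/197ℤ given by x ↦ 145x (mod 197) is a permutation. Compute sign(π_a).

Start at x=193: 193 → 11 → 19 → 194 → 156 → 162 → 47 → … (one orbit).
π_145 has 2 disjoint cycles with lengths [196, 1] on {0,…,196}.
n − c = 197 − 2 = 195; sign = (−1)^195 = -1.
Via Zolotarev, sign(π_{145}) = (145|197) = -1.

-1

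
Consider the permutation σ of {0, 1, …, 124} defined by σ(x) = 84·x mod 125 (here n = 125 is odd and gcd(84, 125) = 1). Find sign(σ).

+1

Orbit of 19 under x↦84x: [19, 96, 64, 1, 84, 56, 79]… (length divides ord_125(84)).
The orbit structure of x ↦ 84x mod 125: 7 orbits of sizes [50, 50, 10, 10, 2, 2, 1].
7 cycles on 125: each ℓ→(−1)^(ℓ−1), product (−1)^118 = +1.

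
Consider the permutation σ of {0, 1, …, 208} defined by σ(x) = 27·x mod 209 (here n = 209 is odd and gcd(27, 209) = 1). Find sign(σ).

Start at x=122: 122 → 159 → 113 → 125 → 31 → 1 → 27 → … (one orbit).
The orbit structure of x ↦ 27x mod 209: 12 orbits of sizes [30, 30, 30, 30, 30, 30, 6, 6, 6, 5, 5, 1].
Σ(ℓ_i−1) = 209−12 = 197; sign = (−1)^197 = -1.
Check: (27/209) = -1 by Zolotarev.

-1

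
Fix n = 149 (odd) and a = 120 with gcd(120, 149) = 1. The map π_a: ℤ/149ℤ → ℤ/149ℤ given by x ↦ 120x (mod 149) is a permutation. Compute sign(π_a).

+1

Trace 31: π^k(31) = [31, 144, 145, 116, 63, 110, 88] for k=0..6.
3 cycles of lengths [74, 74, 1].
sign(π) = (−1)^{n − #cycles} = (−1)^{149−3} = (−1)^146 = +1.
Via Zolotarev, sign(π_{120}) = (120|149) = +1.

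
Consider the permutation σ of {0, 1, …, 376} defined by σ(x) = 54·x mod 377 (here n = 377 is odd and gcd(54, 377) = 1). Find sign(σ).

-1

Trace 256: π^k(256) = [256, 252, 36, 59, 170, 132, 342] for k=0..6.
Cycle lengths of π_54 on ℤ/377ℤ: [84, 84, 84, 84, 12, 7, 7, 7, 7, 1]; 10 cycles in total.
Σ(ℓ_i−1) = 377−10 = 367; sign = (−1)^367 = -1.
Zolotarev: (54|377) = -1, matching the cycle-count sign.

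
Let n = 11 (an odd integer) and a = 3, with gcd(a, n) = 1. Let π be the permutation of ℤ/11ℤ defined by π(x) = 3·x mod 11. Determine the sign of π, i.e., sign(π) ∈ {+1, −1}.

Trace 4: π^k(4) = [4, 1, 3, 9, 5] for k=0..4.
π_3 has 3 disjoint cycles with lengths [5, 5, 1] on {0,…,10}.
sign(π) = (−1)^{n − #cycles} = (−1)^{11−3} = (−1)^8 = +1.
The Jacobi symbol (3|11) = +1 (Zolotarev) agrees.

+1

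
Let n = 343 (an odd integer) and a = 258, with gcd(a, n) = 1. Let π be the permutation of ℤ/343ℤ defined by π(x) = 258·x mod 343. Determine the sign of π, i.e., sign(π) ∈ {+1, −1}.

-1

Trace 69: π^k(69) = [69, 309, 146, 281, 125, 8, 6] for k=0..6.
Cycle type of π: 98×3 + 14×3 + 2×3 + 1; total 10 cycles.
343 − 10 = 333 transpositions; sign(π) = (−1)^333 = -1.
Check: (258/343) = -1 by Zolotarev.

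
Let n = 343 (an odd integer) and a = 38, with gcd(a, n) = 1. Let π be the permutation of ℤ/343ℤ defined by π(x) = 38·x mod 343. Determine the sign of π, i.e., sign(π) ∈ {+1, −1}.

Trace 75: π^k(75) = [75, 106, 255, 86, 181, 18, 341] for k=0..6.
4 cycles of lengths [294, 42, 6, 1].
343 − 4 = 339 transpositions; sign(π) = (−1)^339 = -1.
Via Zolotarev, sign(π_{38}) = (38|343) = -1.

-1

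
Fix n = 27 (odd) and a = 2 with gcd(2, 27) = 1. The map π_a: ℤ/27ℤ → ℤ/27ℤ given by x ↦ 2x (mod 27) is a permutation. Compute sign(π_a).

Trace 2: π^k(2) = [2, 4, 8, 16, 5, 10, 20] for k=0..6.
Cycle lengths of π_2 on ℤ/27ℤ: [18, 6, 2, 1]; 4 cycles in total.
With 4 cycles on 27 points, sign = (−1)^{27−4} = -1.
Zolotarev: (2|27) = -1, matching the cycle-count sign.

-1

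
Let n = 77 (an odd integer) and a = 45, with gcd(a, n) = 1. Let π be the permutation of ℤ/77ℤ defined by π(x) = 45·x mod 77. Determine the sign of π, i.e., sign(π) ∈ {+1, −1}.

-1

Start at x=23: 23 → 34 → 67 → 12 → 1 → 45 → 23 (one orbit).
22 cycles of lengths [6, 6, 6, 6, 6, 6, 6, 6, 6, 6, 6, 1, 1, 1, 1, 1, 1, 1, 1, 1, 1, 1].
With 22 cycles on 77 points, sign = (−1)^{77−22} = -1.
(45|77)_J = -1 (Zolotarev's lemma cross-check).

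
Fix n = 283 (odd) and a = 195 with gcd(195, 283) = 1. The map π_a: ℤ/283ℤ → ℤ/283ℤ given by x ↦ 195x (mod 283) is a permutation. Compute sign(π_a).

Trace 4: π^k(4) = [4, 214, 129, 251, 269, 100, 256] for k=0..6.
The orbit structure of x ↦ 195x mod 283: 3 orbits of sizes [141, 141, 1].
sign(π) = (−1)^{n − #cycles} = (−1)^{283−3} = (−1)^280 = +1.
Check: (195/283) = +1 by Zolotarev.

+1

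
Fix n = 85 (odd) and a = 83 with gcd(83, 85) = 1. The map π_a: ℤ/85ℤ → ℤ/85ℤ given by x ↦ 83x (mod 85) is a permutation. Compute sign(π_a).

Orbit of 42 under x↦83x: [42, 1, 83, 4, 77, 16, 53]… (length divides ord_85(83)).
π_83 has 12 disjoint cycles with lengths [8, 8, 8, 8, 8, 8, 8, 8, 8, 8, 4, 1] on {0,…,84}.
sign(π) = (−1)^{n − #cycles} = (−1)^{85−12} = (−1)^73 = -1.
Via Zolotarev, sign(π_{83}) = (83|85) = -1.

-1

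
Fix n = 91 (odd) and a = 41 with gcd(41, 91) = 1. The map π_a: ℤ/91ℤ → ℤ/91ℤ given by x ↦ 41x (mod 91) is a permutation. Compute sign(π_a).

Start at x=34: 34 → 29 → 6 → 64 → 76 → 22 → 83 → … (one orbit).
11 cycles of lengths [12, 12, 12, 12, 12, 12, 12, 2, 2, 2, 1].
With 11 cycles on 91 points, sign = (−1)^{91−11} = +1.
The Jacobi symbol (41|91) = +1 (Zolotarev) agrees.

+1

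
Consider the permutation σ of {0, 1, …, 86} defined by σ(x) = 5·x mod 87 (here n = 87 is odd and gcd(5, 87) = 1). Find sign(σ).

-1

Start at x=7: 7 → 35 → 1 → 5 → 25 → 38 → 16 → … (one orbit).
8 cycles of lengths [14, 14, 14, 14, 14, 14, 2, 1].
Σ(ℓ_i−1) = 87−8 = 79; sign = (−1)^79 = -1.
The Jacobi symbol (5|87) = -1 (Zolotarev) agrees.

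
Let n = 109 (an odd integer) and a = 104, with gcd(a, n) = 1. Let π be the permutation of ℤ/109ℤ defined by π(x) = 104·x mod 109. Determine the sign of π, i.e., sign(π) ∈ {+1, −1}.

Start at x=82: 82 → 26 → 88 → 105 → 20 → 9 → 64 → … (one orbit).
π_104 has 3 disjoint cycles with lengths [54, 54, 1] on {0,…,108}.
Σ(ℓ_i−1) = 109−3 = 106; sign = (−1)^106 = +1.

+1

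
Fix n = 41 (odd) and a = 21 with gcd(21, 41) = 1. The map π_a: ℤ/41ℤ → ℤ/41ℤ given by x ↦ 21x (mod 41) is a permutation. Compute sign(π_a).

+1

Orbit of 37 under x↦21x: [37, 39, 40, 20, 10, 5, 23]… (length divides ord_41(21)).
Cycle lengths of π_21 on ℤ/41ℤ: [20, 20, 1]; 3 cycles in total.
Σ(ℓ_i−1) = 41−3 = 38; sign = (−1)^38 = +1.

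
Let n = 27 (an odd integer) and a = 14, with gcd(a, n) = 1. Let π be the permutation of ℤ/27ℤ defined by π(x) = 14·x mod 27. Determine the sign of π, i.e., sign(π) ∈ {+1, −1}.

-1

Trace 2: π^k(2) = [2, 1, 14, 7, 17, 22, 11] for k=0..6.
π_14 has 4 disjoint cycles with lengths [18, 6, 2, 1] on {0,…,26}.
27 − 4 = 23 transpositions; sign(π) = (−1)^23 = -1.
Check: (14/27) = -1 by Zolotarev.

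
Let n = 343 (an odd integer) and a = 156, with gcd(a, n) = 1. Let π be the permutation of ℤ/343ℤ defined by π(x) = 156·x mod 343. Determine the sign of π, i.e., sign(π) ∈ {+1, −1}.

+1

Orbit of 60 under x↦156x: [60, 99, 9, 32, 190, 142, 200]… (length divides ord_343(156)).
π_156 has 7 disjoint cycles with lengths [147, 147, 21, 21, 3, 3, 1] on {0,…,342}.
sign(π) = (−1)^{n − #cycles} = (−1)^{343−7} = (−1)^336 = +1.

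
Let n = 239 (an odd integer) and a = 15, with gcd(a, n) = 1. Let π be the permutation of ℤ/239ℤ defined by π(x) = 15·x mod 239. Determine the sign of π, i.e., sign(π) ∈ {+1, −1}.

+1

Trace 60: π^k(60) = [60, 183, 116, 67, 49, 18, 31] for k=0..6.
Cycle lengths of π_15 on ℤ/239ℤ: [119, 119, 1]; 3 cycles in total.
With 3 cycles on 239 points, sign = (−1)^{239−3} = +1.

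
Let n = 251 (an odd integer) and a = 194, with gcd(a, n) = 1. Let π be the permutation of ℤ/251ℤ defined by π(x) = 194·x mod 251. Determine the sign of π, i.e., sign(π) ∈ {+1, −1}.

+1

Trace 180: π^k(180) = [180, 31, 241, 68, 140, 52, 48] for k=0..6.
π_194 has 3 disjoint cycles with lengths [125, 125, 1] on {0,…,250}.
3 cycles on 251: each ℓ→(−1)^(ℓ−1), product (−1)^248 = +1.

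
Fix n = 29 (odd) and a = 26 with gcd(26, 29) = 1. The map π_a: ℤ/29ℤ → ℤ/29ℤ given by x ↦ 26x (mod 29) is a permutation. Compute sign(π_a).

Start at x=16: 16 → 10 → 28 → 3 → 20 → 27 → 6 → … (one orbit).
Cycle type of π: 28 + 1; total 2 cycles.
With 2 cycles on 29 points, sign = (−1)^{29−2} = -1.
Check: (26/29) = -1 by Zolotarev.

-1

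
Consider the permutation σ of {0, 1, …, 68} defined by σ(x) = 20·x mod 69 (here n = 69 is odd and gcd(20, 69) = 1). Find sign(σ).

+1

Orbit of 4 under x↦20x: [4, 11, 13, 53, 25, 17, 64]… (length divides ord_69(20)).
π_20 has 5 disjoint cycles with lengths [22, 22, 22, 2, 1] on {0,…,68}.
Σ(ℓ_i−1) = 69−5 = 64; sign = (−1)^64 = +1.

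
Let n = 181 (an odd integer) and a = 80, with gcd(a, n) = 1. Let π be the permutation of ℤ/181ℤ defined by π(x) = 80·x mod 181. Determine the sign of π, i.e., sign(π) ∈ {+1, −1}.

Start at x=80: 80 → 65 → 132 → 62 → 73 → 48 → 39 → … (one orbit).
Cycle type of π: 9×20 + 1; total 21 cycles.
With 21 cycles on 181 points, sign = (−1)^{181−21} = +1.

+1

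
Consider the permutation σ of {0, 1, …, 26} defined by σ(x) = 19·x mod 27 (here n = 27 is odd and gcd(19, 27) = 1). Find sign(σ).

Start at x=1: 1 → 19 → 10 → 1 (one orbit).
Cycle type of π: 3×6 + 1×9; total 15 cycles.
27 − 15 = 12 transpositions; sign(π) = (−1)^12 = +1.
The Jacobi symbol (19|27) = +1 (Zolotarev) agrees.

+1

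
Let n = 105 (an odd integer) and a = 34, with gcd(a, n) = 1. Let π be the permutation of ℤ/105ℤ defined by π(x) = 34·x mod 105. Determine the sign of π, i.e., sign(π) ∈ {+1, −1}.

Orbit of 1 under x↦34x: [1, 34]… (length divides ord_105(34)).
Cycle lengths of π_34 on ℤ/105ℤ: [2, 2, 2, 2, 2, 2, 2, 2, 2, 2, 2, 2, 2, 2, 2, 2, 2, 2, 2, 2, 2, 2, 2, 2, 2, 2, 2, 2, 2, 2, 2, 2, 2, 2, 2, 2, 2, 2, 2, 2, 2, 2, 2, 2, 2, 2, 2, 2, 2, 2, 2, 1, 1, 1]; 54 cycles in total.
With 54 cycles on 105 points, sign = (−1)^{105−54} = -1.

-1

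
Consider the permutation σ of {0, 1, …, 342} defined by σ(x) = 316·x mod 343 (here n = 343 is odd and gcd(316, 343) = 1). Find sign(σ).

+1

Trace 274: π^k(274) = [274, 148, 120, 190, 15, 281, 302] for k=0..6.
Cycle type of π: 49×6 + 7×6 + 1×7; total 19 cycles.
Σ(ℓ_i−1) = 343−19 = 324; sign = (−1)^324 = +1.
Via Zolotarev, sign(π_{316}) = (316|343) = +1.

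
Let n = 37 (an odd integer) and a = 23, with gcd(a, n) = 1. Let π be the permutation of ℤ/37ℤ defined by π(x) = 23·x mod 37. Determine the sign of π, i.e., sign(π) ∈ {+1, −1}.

Start at x=8: 8 → 36 → 14 → 26 → 6 → 27 → 29 → … (one orbit).
4 cycles of lengths [12, 12, 12, 1].
37 − 4 = 33 transpositions; sign(π) = (−1)^33 = -1.

-1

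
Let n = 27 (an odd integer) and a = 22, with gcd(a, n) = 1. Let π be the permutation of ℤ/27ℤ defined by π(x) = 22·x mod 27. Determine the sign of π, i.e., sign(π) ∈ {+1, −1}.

Start at x=25: 25 → 10 → 4 → 7 → 19 → 13 → 16 → … (one orbit).
π_22 has 7 disjoint cycles with lengths [9, 9, 3, 3, 1, 1, 1] on {0,…,26}.
With 7 cycles on 27 points, sign = (−1)^{27−7} = +1.
(22|27)_J = +1 (Zolotarev's lemma cross-check).

+1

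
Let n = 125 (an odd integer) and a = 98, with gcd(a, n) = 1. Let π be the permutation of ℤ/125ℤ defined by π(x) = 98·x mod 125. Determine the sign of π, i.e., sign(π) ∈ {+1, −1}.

-1

Trace 97: π^k(97) = [97, 6, 88, 124, 27, 21, 58] for k=0..6.
Cycle type of π: 100 + 20 + 4 + 1; total 4 cycles.
Σ(ℓ_i−1) = 125−4 = 121; sign = (−1)^121 = -1.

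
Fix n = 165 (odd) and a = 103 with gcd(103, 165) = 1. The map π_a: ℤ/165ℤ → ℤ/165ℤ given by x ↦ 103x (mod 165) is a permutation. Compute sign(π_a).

Orbit of 16 under x↦103x: [16, 163, 124, 67, 136, 148, 64]… (length divides ord_165(103)).
Cycle type of π: 20×6 + 5×6 + 4×3 + 1×3; total 18 cycles.
Σ(ℓ_i−1) = 165−18 = 147; sign = (−1)^147 = -1.

-1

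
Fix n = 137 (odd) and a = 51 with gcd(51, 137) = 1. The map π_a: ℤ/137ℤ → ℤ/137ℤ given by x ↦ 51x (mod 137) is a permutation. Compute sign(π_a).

-1

Orbit of 74 under x↦51x: [74, 75, 126, 124, 22, 26, 93]… (length divides ord_137(51)).
The orbit structure of x ↦ 51x mod 137: 2 orbits of sizes [136, 1].
Σ(ℓ_i−1) = 137−2 = 135; sign = (−1)^135 = -1.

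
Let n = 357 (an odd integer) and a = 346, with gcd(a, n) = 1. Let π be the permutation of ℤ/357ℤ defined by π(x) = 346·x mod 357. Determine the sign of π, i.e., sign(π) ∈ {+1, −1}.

Start at x=283: 283 → 100 → 328 → 319 → 61 → 43 → 241 → … (one orbit).
Cycle lengths of π_346 on ℤ/357ℤ: [48, 48, 48, 48, 48, 48, 16, 16, 16, 6, 6, 6, 1, 1, 1]; 15 cycles in total.
n − c = 357 − 15 = 342; sign = (−1)^342 = +1.

+1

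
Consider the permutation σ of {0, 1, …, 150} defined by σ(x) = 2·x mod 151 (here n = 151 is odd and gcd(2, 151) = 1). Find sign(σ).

+1

Start at x=64: 64 → 128 → 105 → 59 → 118 → 85 → 19 → … (one orbit).
Cycle type of π: 15×10 + 1; total 11 cycles.
151 − 11 = 140 transpositions; sign(π) = (−1)^140 = +1.
Zolotarev: (2|151) = +1, matching the cycle-count sign.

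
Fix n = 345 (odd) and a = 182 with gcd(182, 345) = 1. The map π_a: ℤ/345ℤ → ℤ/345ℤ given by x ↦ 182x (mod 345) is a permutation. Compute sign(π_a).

-1

Orbit of 259 under x↦182x: [259, 218, 1, 182, 4, 38, 16]… (length divides ord_345(182)).
The orbit structure of x ↦ 182x mod 345: 14 orbits of sizes [44, 44, 44, 44, 44, 44, 22, 22, 22, 4, 4, 4, 2, 1].
With 14 cycles on 345 points, sign = (−1)^{345−14} = -1.
(182|345)_J = -1 (Zolotarev's lemma cross-check).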